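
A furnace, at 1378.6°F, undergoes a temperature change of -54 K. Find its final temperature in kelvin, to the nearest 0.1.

967.3 K

Initial temperature in Celsius: (1378.6 - 32) × 5/9 = 748.1111°C.
The 54 K change is an interval; Kelvin and Celsius degrees are the same size, so ΔC = -54°C.
Final Celsius temperature: 748.1111 - 54.0000 = 694.1111°C.
In kelvin: 694.1111 + 273.15 = 967.3 K.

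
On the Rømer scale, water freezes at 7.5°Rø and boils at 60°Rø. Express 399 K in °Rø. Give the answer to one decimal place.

First in Celsius: 399 - 273.15 = 125.8500°C.
Linearly onto the Rømer scale: 7.5 + (125.8500 / 100) × (60 - 7.5) = 73.6°Rø.

73.6°Rø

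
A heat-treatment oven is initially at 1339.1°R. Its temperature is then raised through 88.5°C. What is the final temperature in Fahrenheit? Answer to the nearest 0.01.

Initial temperature in Celsius: (1339.1 - 491.67) × 5/9 = 470.7944°C.
Final Celsius temperature: 470.7944 + 88.5000 = 559.2944°C.
In Fahrenheit: 559.2944 × 1.8 + 32 = 1038.73°F.

1038.73°F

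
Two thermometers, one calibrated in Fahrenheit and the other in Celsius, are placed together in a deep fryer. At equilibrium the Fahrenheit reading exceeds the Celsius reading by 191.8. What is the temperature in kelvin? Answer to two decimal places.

Let x be the Fahrenheit reading; then the Celsius reading is 5/9·x - 17.7778.
(5/9·x - 17.7778) - x = -191.8  ⇒  (-4/9)·x = -174.022  ⇒  x = 391.5500°F.
In Celsius: (391.55 - 32) × 5/9 = 199.7500°C.
In kelvin: 199.7500 + 273.15 = 472.90 K.

472.90 K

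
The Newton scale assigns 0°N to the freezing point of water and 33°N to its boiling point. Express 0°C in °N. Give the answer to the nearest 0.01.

0.00°N

Linearly onto the Newton scale: 0 + (0.0000 / 100) × (33 - 0) = 0.00°N.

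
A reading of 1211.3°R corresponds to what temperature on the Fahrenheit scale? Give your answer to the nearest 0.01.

In Celsius: (1211.3 - 491.67) × 5/9 = 399.7944°C.
In Fahrenheit: 399.7944 × 1.8 + 32 = 751.63°F.

751.63°F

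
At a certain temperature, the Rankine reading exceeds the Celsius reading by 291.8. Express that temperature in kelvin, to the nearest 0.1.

Let x be the Rankine reading; then the Celsius reading is 5/9·x - 273.15.
(5/9·x - 273.15) - x = -291.8  ⇒  (-4/9)·x = -18.65  ⇒  x = 41.9625°R.
In Celsius: (41.9625 - 491.67) × 5/9 = -249.8375°C.
In kelvin: -249.8375 + 273.15 = 23.3 K.

23.3 K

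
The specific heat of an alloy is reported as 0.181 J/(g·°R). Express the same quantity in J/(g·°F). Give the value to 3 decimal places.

0.181 J/(g·°F)

Since only a temperature interval is involved, the additive offset between the scales drops out.
A change of 1°F is a change of 1°R, so per °F the value is 0.181 × 1 = 0.181.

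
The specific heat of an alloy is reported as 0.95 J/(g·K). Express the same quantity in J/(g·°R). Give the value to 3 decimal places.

0.528 J/(g·°R)

The quantity depends on a temperature interval, so only the ratio of degree sizes applies; the offset between the scales is irrelevant.
A change of 1°R is a change of 5/9 K, so per °R the value is 0.95 × 5/9 = 0.528.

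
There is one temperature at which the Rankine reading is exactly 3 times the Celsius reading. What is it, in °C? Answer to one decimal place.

409.7°C

Let C be the Celsius reading. The Rankine reading is R = 1.8·C + 491.67.
Require R = 3·C: 1.8·C + 491.67 = 3·C.
(-1.2)·C = -491.67  ⇒  C = 409.7.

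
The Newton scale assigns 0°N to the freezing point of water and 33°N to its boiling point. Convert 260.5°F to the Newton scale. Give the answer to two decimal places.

First in Celsius: (260.5 - 32) × 5/9 = 126.9444°C.
Linearly onto the Newton scale: 0 + (126.9444 / 100) × (33 - 0) = 41.89°N.

41.89°N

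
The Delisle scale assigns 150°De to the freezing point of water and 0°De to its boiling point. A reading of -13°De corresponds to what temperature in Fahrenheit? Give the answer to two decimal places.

227.60°F

Linear interpolation between the fixed points: C = (-13 - 150) × 100 / (0 - 150) = 108.6667°C.
Then 108.6667 × 1.8 + 32 = 227.60°F.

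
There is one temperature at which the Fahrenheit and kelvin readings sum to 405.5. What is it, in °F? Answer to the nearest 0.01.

Let F be the Fahrenheit reading. The kelvin reading is K = 5/9·F + 255.372.
Require F + K = 405.5: (14/9)·F + 255.372 = 405.5.
F = (405.5 - 255.372) / (14/9) = 96.51.

96.51°F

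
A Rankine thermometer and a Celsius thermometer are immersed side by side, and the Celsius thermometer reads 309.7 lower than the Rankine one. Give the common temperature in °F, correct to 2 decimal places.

-377.43°F

Let x be the Rankine reading; then the Celsius reading is 5/9·x - 273.15.
(5/9·x - 273.15) - x = -309.7  ⇒  (-4/9)·x = -36.55  ⇒  x = 82.2375°R.
In Celsius: (82.2375 - 491.67) × 5/9 = -227.4625°C.
In Fahrenheit: -227.4625 × 1.8 + 32 = -377.43°F.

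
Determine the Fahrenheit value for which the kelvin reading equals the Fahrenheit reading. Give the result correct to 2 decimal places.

Let F be the Fahrenheit reading. The kelvin reading is K = 5/9·F + 255.372.
Set K = F: 5/9·F + 255.372 = F.
(-4/9)·F = -255.372  ⇒  F = 574.59.

574.59°F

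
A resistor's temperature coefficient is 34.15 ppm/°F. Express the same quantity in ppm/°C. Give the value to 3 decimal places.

61.470 ppm/°C

The quantity depends on a temperature interval, so only the ratio of degree sizes applies; the offset between the scales is irrelevant.
A change of 1°C is a change of 1.8°F, so per °C the value is 34.15 × 1.8 = 61.470.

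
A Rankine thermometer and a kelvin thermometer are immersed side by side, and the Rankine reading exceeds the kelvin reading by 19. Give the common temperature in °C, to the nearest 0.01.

-249.40°C

Let x be the Rankine reading; then the kelvin reading is 5/9·x.
(5/9·x) - x = -19  ⇒  (-4/9)·x = -19  ⇒  x = 42.7500°R.
In Celsius: (42.75 - 491.67) × 5/9 = -249.40°C.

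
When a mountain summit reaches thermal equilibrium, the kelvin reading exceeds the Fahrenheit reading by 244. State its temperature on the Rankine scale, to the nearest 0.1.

485.3°R

Let x be the kelvin reading; then the Fahrenheit reading is 1.8·x - 459.67.
(1.8·x - 459.67) - x = -244  ⇒  (0.8)·x = 215.67  ⇒  x = 269.5875 K.
In Celsius: 269.5875 - 273.15 = -3.5625°C.
In Rankine: -3.5625 × 1.8 + 491.67 = 485.3°R.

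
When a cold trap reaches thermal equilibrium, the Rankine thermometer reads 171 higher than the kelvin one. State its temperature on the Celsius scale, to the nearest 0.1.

Let x be the kelvin reading; then the Rankine reading is 1.8·x.
(1.8·x) - x = 171  ⇒  (0.8)·x = 171  ⇒  x = 213.7500 K.
In Celsius: 213.75 - 273.15 = -59.4°C.

-59.4°C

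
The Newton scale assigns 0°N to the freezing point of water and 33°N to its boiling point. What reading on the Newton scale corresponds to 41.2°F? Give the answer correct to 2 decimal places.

First in Celsius: (41.2 - 32) × 5/9 = 5.1111°C.
Linearly onto the Newton scale: 0 + (5.1111 / 100) × (33 - 0) = 1.69°N.

1.69°N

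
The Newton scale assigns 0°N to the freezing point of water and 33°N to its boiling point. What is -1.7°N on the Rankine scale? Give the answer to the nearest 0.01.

Linear interpolation between the fixed points: C = (-1.7 - 0) × 100 / (33 - 0) = -5.1515°C.
Then -5.1515 × 1.8 + 491.67 = 482.40°R.

482.40°R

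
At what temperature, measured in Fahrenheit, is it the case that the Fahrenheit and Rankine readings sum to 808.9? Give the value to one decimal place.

174.6°F

Let F be the Fahrenheit reading. The Rankine reading is R = 1·F + 459.67.
Require F + R = 808.9: (2)·F + 459.67 = 808.9.
F = (808.9 - 459.67) / (2) = 174.6.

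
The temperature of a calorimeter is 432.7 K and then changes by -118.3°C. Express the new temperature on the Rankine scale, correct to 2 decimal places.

Initial temperature in Celsius: 432.7 - 273.15 = 159.5500°C.
Final Celsius temperature: 159.5500 - 118.3000 = 41.2500°C.
In Rankine: 41.2500 × 1.8 + 491.67 = 565.92°R.

565.92°R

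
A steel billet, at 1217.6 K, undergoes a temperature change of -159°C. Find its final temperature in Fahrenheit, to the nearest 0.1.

Initial temperature in Celsius: 1217.6 - 273.15 = 944.4500°C.
Final Celsius temperature: 944.4500 - 159.0000 = 785.4500°C.
In Fahrenheit: 785.4500 × 1.8 + 32 = 1445.8°F.

1445.8°F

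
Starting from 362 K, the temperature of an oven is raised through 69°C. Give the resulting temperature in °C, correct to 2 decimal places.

157.85°C

Initial temperature in Celsius: 362 - 273.15 = 88.8500°C.
Final Celsius temperature: 88.8500 + 69.0000 = 157.8500°C.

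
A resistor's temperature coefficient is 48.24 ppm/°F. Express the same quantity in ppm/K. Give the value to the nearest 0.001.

The quantity depends on a temperature interval, so only the ratio of degree sizes applies; the offset between the scales is irrelevant.
A change of 1 K is a change of 1.8°F, so per K the value is 48.24 × 1.8 = 86.832.

86.832 ppm/K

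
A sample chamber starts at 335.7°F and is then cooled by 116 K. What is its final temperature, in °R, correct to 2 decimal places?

586.57°R

Initial temperature in Celsius: (335.7 - 32) × 5/9 = 168.7222°C.
The 116 K change is an interval; Kelvin and Celsius degrees are the same size, so ΔC = -116°C.
Final Celsius temperature: 168.7222 - 116.0000 = 52.7222°C.
In Rankine: 52.7222 × 1.8 + 491.67 = 586.57°R.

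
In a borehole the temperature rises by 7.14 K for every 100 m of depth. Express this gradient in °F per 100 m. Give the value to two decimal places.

Since only a temperature interval is involved, the additive offset between the scales drops out.
A change of 1 K is a change of 1.8°F, so 7.14 × 1.8 = 12.85.

12.85 °F/100 m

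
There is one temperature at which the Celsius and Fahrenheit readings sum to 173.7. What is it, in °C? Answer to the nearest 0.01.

Let C be the Celsius reading. The Fahrenheit reading is F = 1.8·C + 32.
Require C + F = 173.7: (2.8)·C + 32 = 173.7.
C = (173.7 - 32) / (2.8) = 50.61.

50.61°C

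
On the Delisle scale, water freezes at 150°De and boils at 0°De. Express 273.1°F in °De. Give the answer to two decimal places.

-50.92°De

First in Celsius: (273.1 - 32) × 5/9 = 133.9444°C.
Linearly onto the Delisle scale: 150 + (133.9444 / 100) × (0 - 150) = -50.92°De.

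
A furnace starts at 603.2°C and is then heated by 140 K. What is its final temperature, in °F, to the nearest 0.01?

1369.76°F

The 140 K change is an interval; Kelvin and Celsius degrees are the same size, so ΔC = +140°C.
Final Celsius temperature: 603.2000 + 140.0000 = 743.2000°C.
In Fahrenheit: 743.2000 × 1.8 + 32 = 1369.76°F.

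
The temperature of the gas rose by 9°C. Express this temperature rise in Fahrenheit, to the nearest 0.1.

For a temperature interval the offset drops out; only the factor 1.8 applies.
9 × 1.8 = 16.2.

16.2°F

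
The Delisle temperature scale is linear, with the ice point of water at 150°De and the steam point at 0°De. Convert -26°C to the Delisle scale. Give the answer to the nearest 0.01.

189.00°De

Linearly onto the Delisle scale: 150 + (-26.0000 / 100) × (0 - 150) = 189.00°De.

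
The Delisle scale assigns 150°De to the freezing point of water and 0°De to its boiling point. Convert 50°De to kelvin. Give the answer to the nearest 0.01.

339.82 K

Linear interpolation between the fixed points: C = (50 - 150) × 100 / (0 - 150) = 66.6667°C.
Then 66.6667 + 273.15 = 339.82 K.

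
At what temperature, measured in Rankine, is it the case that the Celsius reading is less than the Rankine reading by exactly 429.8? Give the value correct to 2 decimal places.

Let R be the Rankine reading. The Celsius reading is C = 5/9·R - 273.15.
Require C - R = -429.8: (-4/9)·R - 273.15 = -429.8.
R = (-429.8 + 273.15) / (-4/9) = 352.46.

352.46°R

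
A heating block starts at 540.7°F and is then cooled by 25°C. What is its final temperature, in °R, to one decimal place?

955.4°R

Initial temperature in Celsius: (540.7 - 32) × 5/9 = 282.6111°C.
Final Celsius temperature: 282.6111 - 25.0000 = 257.6111°C.
In Rankine: 257.6111 × 1.8 + 491.67 = 955.4°R.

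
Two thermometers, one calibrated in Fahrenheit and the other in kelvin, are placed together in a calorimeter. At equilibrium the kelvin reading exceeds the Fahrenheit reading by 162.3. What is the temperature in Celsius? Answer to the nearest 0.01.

Let x be the Fahrenheit reading; then the kelvin reading is 5/9·x + 255.372.
(5/9·x + 255.372) - x = 162.3  ⇒  (-4/9)·x = -93.0722  ⇒  x = 209.4125°F.
In Celsius: (209.4125 - 32) × 5/9 = 98.56°C.

98.56°C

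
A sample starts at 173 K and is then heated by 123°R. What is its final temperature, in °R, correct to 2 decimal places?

434.40°R

Initial temperature in Celsius: 173 - 273.15 = -100.1500°C.
The 123°R change is an interval, so only the factor 5/9 applies: +123 × 5/9 = +68.3333°C.
Final Celsius temperature: -100.1500 + 68.3333 = -31.8167°C.
In Rankine: -31.8167 × 1.8 + 491.67 = 434.40°R.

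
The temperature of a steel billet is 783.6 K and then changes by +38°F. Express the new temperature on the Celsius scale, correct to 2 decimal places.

Initial temperature in Celsius: 783.6 - 273.15 = 510.4500°C.
The 38°F change is an interval, so only the factor 5/9 applies: +38 × 5/9 = +21.1111°C.
Final Celsius temperature: 510.4500 + 21.1111 = 531.5611°C.

531.56°C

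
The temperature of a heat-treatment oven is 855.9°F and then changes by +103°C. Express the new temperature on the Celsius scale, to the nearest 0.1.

Initial temperature in Celsius: (855.9 - 32) × 5/9 = 457.7222°C.
Final Celsius temperature: 457.7222 + 103.0000 = 560.7222°C.

560.7°C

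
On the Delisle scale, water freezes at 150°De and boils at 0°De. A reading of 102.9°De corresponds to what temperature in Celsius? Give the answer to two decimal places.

31.40°C

Linear interpolation between the fixed points: C = (102.9 - 150) × 100 / (0 - 150) = 31.4000°C.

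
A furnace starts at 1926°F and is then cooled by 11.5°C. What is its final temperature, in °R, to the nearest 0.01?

Initial temperature in Celsius: (1926 - 32) × 5/9 = 1052.2222°C.
Final Celsius temperature: 1052.2222 - 11.5000 = 1040.7222°C.
In Rankine: 1040.7222 × 1.8 + 491.67 = 2364.97°R.

2364.97°R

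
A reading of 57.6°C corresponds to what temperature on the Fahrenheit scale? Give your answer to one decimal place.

In Fahrenheit: 57.6000 × 1.8 + 32 = 135.7°F.

135.7°F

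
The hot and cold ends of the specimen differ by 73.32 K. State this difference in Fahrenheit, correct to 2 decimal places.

An interval of 1 K corresponds to 1.8°F.
73.32 × 1.8 = 131.98.

131.98°F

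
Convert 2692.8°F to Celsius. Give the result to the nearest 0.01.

In Celsius: (2692.8 - 32) × 5/9 = 1478.2222°C.

1478.22°C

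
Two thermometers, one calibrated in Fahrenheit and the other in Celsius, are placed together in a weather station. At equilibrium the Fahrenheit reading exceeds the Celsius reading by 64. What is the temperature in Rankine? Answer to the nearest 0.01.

Let x be the Fahrenheit reading; then the Celsius reading is 5/9·x - 17.7778.
(5/9·x - 17.7778) - x = -64  ⇒  (-4/9)·x = -46.2222  ⇒  x = 104.0000°F.
In Celsius: (104 - 32) × 5/9 = 40.0000°C.
In Rankine: 40.0000 × 1.8 + 491.67 = 563.67°R.

563.67°R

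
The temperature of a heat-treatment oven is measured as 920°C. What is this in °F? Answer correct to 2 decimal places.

1688.00°F

In Fahrenheit: 920.0000 × 1.8 + 32 = 1688.00°F.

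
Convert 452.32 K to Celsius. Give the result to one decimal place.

In Celsius: 452.32 - 273.15 = 179.1700°C.

179.2°C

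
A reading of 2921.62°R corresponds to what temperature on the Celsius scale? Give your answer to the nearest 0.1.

1350.0°C

In Celsius: (2921.62 - 491.67) × 5/9 = 1349.9722°C.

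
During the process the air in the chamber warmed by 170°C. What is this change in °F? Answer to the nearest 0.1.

306.0°F

Only the scale ratio 1.8 matters for a change in temperature.
170 × 1.8 = 306.0.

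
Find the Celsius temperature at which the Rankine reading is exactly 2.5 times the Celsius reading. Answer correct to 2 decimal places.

702.39°C

Let C be the Celsius reading. The Rankine reading is R = 1.8·C + 491.67.
Require R = 2.5·C: 1.8·C + 491.67 = 2.5·C.
(-0.7)·C = -491.67  ⇒  C = 702.39.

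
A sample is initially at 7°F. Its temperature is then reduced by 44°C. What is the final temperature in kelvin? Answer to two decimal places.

Initial temperature in Celsius: (7 - 32) × 5/9 = -13.8889°C.
Final Celsius temperature: -13.8889 - 44.0000 = -57.8889°C.
In kelvin: -57.8889 + 273.15 = 215.26 K.

215.26 K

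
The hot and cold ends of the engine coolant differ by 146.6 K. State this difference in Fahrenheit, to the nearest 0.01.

263.88°F

An interval of 1 K corresponds to 1.8°F.
146.6 × 1.8 = 263.88.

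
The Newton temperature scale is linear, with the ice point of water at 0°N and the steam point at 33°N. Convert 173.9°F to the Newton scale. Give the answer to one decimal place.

First in Celsius: (173.9 - 32) × 5/9 = 78.8333°C.
Linearly onto the Newton scale: 0 + (78.8333 / 100) × (33 - 0) = 26.0°N.

26.0°N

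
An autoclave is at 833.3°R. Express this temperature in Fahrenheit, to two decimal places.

In Celsius: (833.3 - 491.67) × 5/9 = 189.7944°C.
In Fahrenheit: 189.7944 × 1.8 + 32 = 373.63°F.

373.63°F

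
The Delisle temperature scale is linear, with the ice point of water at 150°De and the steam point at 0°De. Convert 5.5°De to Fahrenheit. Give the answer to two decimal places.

Linear interpolation between the fixed points: C = (5.5 - 150) × 100 / (0 - 150) = 96.3333°C.
Then 96.3333 × 1.8 + 32 = 205.40°F.

205.40°F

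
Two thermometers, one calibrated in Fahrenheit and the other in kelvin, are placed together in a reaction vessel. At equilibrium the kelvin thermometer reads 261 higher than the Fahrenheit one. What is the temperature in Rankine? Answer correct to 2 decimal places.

447.01°R

Let x be the Fahrenheit reading; then the kelvin reading is 5/9·x + 255.372.
(5/9·x + 255.372) - x = 261  ⇒  (-4/9)·x = 5.62778  ⇒  x = -12.6625°F.
In Celsius: (-12.6625 - 32) × 5/9 = -24.8125°C.
In Rankine: -24.8125 × 1.8 + 491.67 = 447.01°R.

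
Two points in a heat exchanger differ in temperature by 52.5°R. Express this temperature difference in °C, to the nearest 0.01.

29.17°C

An interval of 1°R corresponds to 5/9°C.
52.5 × 5/9 = 29.17.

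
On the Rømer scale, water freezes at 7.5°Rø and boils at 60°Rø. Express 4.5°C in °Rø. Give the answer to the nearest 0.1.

9.9°Rø

Linearly onto the Rømer scale: 7.5 + (4.5000 / 100) × (60 - 7.5) = 9.9°Rø.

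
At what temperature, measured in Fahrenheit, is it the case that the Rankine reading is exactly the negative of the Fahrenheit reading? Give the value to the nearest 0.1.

Let F be the Fahrenheit reading. The Rankine reading is R = 1·F + 459.67.
Require R = -1·F: 1·F + 459.67 = -1·F.
(2)·F = -459.67  ⇒  F = -229.8.

-229.8°F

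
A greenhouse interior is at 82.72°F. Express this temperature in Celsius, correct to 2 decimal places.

In Celsius: (82.72 - 32) × 5/9 = 28.1778°C.

28.18°C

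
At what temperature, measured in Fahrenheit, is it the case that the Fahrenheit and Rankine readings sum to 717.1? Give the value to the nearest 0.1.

128.7°F

Let F be the Fahrenheit reading. The Rankine reading is R = 1·F + 459.67.
Require F + R = 717.1: (2)·F + 459.67 = 717.1.
F = (717.1 - 459.67) / (2) = 128.7.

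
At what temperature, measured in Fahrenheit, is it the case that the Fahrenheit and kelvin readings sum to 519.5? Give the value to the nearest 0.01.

169.80°F

Let F be the Fahrenheit reading. The kelvin reading is K = 5/9·F + 255.372.
Require F + K = 519.5: (14/9)·F + 255.372 = 519.5.
F = (519.5 - 255.372) / (14/9) = 169.80.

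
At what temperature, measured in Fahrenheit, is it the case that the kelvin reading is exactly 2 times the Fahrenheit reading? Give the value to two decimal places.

Let F be the Fahrenheit reading. The kelvin reading is K = 5/9·F + 255.372.
Require K = 2·F: 5/9·F + 255.372 = 2·F.
(-13/9)·F = -255.372  ⇒  F = 176.80.

176.80°F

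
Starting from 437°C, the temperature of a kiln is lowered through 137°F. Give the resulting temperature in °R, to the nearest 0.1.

1141.3°R

The 137°F change is an interval, so only the factor 5/9 applies: -137 × 5/9 = -76.1111°C.
Final Celsius temperature: 437.0000 - 76.1111 = 360.8889°C.
In Rankine: 360.8889 × 1.8 + 491.67 = 1141.3°R.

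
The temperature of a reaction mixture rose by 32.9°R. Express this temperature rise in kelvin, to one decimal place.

An interval of 1°R corresponds to 5/9 K.
32.9 × 5/9 = 18.3.

18.3 K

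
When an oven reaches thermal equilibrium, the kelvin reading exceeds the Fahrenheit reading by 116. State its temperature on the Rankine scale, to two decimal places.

Let x be the Fahrenheit reading; then the kelvin reading is 5/9·x + 255.372.
(5/9·x + 255.372) - x = 116  ⇒  (-4/9)·x = -139.372  ⇒  x = 313.5875°F.
In Celsius: (313.5875 - 32) × 5/9 = 156.4375°C.
In Rankine: 156.4375 × 1.8 + 491.67 = 773.26°R.

773.26°R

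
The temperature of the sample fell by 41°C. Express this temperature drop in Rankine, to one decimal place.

An interval of 1°C corresponds to 1.8°R.
41 × 1.8 = 73.8.

73.8°R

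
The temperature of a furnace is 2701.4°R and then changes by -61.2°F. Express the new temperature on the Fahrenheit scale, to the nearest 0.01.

Initial temperature in Celsius: (2701.4 - 491.67) × 5/9 = 1227.6278°C.
The 61.2°F change is an interval, so only the factor 5/9 applies: -61.2 × 5/9 = -34.0000°C.
Final Celsius temperature: 1227.6278 - 34.0000 = 1193.6278°C.
In Fahrenheit: 1193.6278 × 1.8 + 32 = 2180.53°F.

2180.53°F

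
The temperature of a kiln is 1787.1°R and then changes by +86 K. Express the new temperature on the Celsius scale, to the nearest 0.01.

Initial temperature in Celsius: (1787.1 - 491.67) × 5/9 = 719.6833°C.
The 86 K change is an interval; Kelvin and Celsius degrees are the same size, so ΔC = +86°C.
Final Celsius temperature: 719.6833 + 86.0000 = 805.6833°C.

805.68°C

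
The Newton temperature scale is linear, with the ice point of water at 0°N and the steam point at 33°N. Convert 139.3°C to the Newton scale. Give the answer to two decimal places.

Linearly onto the Newton scale: 0 + (139.3000 / 100) × (33 - 0) = 45.97°N.

45.97°N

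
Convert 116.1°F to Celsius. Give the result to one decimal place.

In Celsius: (116.1 - 32) × 5/9 = 46.7222°C.

46.7°C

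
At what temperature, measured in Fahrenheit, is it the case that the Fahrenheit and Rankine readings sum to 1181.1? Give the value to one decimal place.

Let F be the Fahrenheit reading. The Rankine reading is R = 1·F + 459.67.
Require F + R = 1181.1: (2)·F + 459.67 = 1181.1.
F = (1181.1 - 459.67) / (2) = 360.7.

360.7°F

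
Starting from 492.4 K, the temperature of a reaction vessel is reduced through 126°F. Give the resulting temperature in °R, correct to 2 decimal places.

760.32°R

Initial temperature in Celsius: 492.4 - 273.15 = 219.2500°C.
The 126°F change is an interval, so only the factor 5/9 applies: -126 × 5/9 = -70.0000°C.
Final Celsius temperature: 219.2500 - 70.0000 = 149.2500°C.
In Rankine: 149.2500 × 1.8 + 491.67 = 760.32°R.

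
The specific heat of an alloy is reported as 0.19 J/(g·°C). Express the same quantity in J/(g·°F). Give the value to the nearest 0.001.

0.106 J/(g·°F)

The quantity depends on a temperature interval, so only the ratio of degree sizes applies; the offset between the scales is irrelevant.
A change of 1°F is a change of 5/9°C, so per °F the value is 0.19 × 5/9 = 0.106.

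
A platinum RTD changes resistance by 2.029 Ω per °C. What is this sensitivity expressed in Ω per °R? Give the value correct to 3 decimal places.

Since only a temperature interval is involved, the additive offset between the scales drops out.
A change of 1°R is a change of 5/9°C, so per °R the value is 2.029 × 5/9 = 1.127.

1.127 Ω per °R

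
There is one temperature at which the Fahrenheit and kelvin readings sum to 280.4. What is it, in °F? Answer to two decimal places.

16.09°F

Let F be the Fahrenheit reading. The kelvin reading is K = 5/9·F + 255.372.
Require F + K = 280.4: (14/9)·F + 255.372 = 280.4.
F = (280.4 - 255.372) / (14/9) = 16.09.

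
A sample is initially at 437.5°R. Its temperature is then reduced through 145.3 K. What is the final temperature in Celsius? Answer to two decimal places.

-175.39°C

Initial temperature in Celsius: (437.5 - 491.67) × 5/9 = -30.0944°C.
The 145.3 K change is an interval; Kelvin and Celsius degrees are the same size, so ΔC = -145.3°C.
Final Celsius temperature: -30.0944 - 145.3000 = -175.3944°C.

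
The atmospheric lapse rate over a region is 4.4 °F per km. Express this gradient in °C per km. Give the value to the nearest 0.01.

The quantity depends on a temperature interval, so only the ratio of degree sizes applies; the offset between the scales is irrelevant.
A change of 1°F is a change of 5/9°C, so 4.4 × 5/9 = 2.44.

2.44 °C/km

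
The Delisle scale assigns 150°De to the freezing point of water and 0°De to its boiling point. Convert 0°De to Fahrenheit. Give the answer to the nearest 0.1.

212.0°F

Linear interpolation between the fixed points: C = (0 - 150) × 100 / (0 - 150) = 100.0000°C.
Then 100.0000 × 1.8 + 32 = 212.0°F.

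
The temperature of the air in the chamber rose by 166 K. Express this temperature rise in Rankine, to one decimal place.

Only the scale ratio 1.8 matters for a change in temperature.
166 × 1.8 = 298.8.

298.8°R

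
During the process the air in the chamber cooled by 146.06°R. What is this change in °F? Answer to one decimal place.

Rankine and Fahrenheit degrees are the same size, so the interval is unchanged: 146.1.

146.1°F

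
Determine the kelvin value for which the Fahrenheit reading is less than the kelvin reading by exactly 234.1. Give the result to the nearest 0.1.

Let K be the kelvin reading. The Fahrenheit reading is F = 1.8·K - 459.67.
Require F - K = -234.1: (0.8)·K - 459.67 = -234.1.
K = (-234.1 + 459.67) / (0.8) = 282.0.

282.0 K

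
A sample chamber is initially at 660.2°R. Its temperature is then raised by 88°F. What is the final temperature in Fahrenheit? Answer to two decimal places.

288.53°F

Initial temperature in Celsius: (660.2 - 491.67) × 5/9 = 93.6278°C.
The 88°F change is an interval, so only the factor 5/9 applies: +88 × 5/9 = +48.8889°C.
Final Celsius temperature: 93.6278 + 48.8889 = 142.5167°C.
In Fahrenheit: 142.5167 × 1.8 + 32 = 288.53°F.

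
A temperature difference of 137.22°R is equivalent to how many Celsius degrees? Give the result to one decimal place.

Only the scale ratio 5/9 matters for a change in temperature.
137.22 × 5/9 = 76.2.

76.2°C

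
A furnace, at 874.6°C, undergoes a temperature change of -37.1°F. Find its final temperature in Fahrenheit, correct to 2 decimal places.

1569.18°F

The 37.1°F change is an interval, so only the factor 5/9 applies: -37.1 × 5/9 = -20.6111°C.
Final Celsius temperature: 874.6000 - 20.6111 = 853.9889°C.
In Fahrenheit: 853.9889 × 1.8 + 32 = 1569.18°F.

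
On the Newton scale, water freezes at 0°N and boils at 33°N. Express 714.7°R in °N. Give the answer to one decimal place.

40.9°N

First in Celsius: (714.7 - 491.67) × 5/9 = 123.9056°C.
Linearly onto the Newton scale: 0 + (123.9056 / 100) × (33 - 0) = 40.9°N.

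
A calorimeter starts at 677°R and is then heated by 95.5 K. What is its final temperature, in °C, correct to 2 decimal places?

198.46°C

Initial temperature in Celsius: (677 - 491.67) × 5/9 = 102.9611°C.
The 95.5 K change is an interval; Kelvin and Celsius degrees are the same size, so ΔC = +95.5°C.
Final Celsius temperature: 102.9611 + 95.5000 = 198.4611°C.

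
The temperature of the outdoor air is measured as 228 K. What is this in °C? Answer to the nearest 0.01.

-45.15°C

In Celsius: 228 - 273.15 = -45.1500°C.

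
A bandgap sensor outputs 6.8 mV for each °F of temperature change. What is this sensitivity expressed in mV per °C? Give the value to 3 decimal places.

The quantity depends on a temperature interval, so only the ratio of degree sizes applies; the offset between the scales is irrelevant.
A change of 1°C is a change of 1.8°F, so per °C the value is 6.8 × 1.8 = 12.240.

12.240 mV per °C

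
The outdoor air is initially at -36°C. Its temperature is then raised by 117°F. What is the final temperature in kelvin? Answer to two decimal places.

The 117°F change is an interval, so only the factor 5/9 applies: +117 × 5/9 = +65.0000°C.
Final Celsius temperature: -36.0000 + 65.0000 = 29.0000°C.
In kelvin: 29.0000 + 273.15 = 302.15 K.

302.15 K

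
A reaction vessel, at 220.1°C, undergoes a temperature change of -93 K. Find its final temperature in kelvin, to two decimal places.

400.25 K

The 93 K change is an interval; Kelvin and Celsius degrees are the same size, so ΔC = -93°C.
Final Celsius temperature: 220.1000 - 93.0000 = 127.1000°C.
In kelvin: 127.1000 + 273.15 = 400.25 K.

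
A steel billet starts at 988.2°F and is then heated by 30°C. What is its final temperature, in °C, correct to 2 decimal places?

561.22°C

Initial temperature in Celsius: (988.2 - 32) × 5/9 = 531.2222°C.
Final Celsius temperature: 531.2222 + 30.0000 = 561.2222°C.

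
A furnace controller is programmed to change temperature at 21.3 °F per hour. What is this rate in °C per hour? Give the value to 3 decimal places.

11.833 °C/hour

Since only a temperature interval is involved, the additive offset between the scales drops out.
A change of 1°F is a change of 5/9°C, so 21.3 × 5/9 = 11.833.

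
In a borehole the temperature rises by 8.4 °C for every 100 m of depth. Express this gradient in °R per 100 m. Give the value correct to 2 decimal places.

Since only a temperature interval is involved, the additive offset between the scales drops out.
A change of 1°C is a change of 1.8°R, so 8.4 × 1.8 = 15.12.

15.12 °R/100 m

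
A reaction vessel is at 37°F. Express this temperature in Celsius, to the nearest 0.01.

In Celsius: (37 - 32) × 5/9 = 2.7778°C.

2.78°C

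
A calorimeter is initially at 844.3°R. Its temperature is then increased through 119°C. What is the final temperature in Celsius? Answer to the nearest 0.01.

314.91°C

Initial temperature in Celsius: (844.3 - 491.67) × 5/9 = 195.9056°C.
Final Celsius temperature: 195.9056 + 119.0000 = 314.9056°C.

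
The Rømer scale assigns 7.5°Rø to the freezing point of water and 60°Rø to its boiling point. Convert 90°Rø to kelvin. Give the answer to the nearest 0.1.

Linear interpolation between the fixed points: C = (90 - 7.5) × 100 / (60 - 7.5) = 157.1429°C.
Then 157.1429 + 273.15 = 430.3 K.

430.3 K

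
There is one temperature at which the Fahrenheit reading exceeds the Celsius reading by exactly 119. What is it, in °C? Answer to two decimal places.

108.75°C

Let C be the Celsius reading. The Fahrenheit reading is F = 1.8·C + 32.
Require F - C = 119: (0.8)·C + 32 = 119.
C = (119 - 32) / (0.8) = 108.75.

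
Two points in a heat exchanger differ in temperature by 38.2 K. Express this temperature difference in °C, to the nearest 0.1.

Kelvin and Celsius degrees are the same size, so the interval is unchanged: 38.2.

38.2°C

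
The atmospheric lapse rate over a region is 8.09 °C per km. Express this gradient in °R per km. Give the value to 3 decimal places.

The quantity depends on a temperature interval, so only the ratio of degree sizes applies; the offset between the scales is irrelevant.
A change of 1°C is a change of 1.8°R, so 8.09 × 1.8 = 14.562.

14.562 °R/km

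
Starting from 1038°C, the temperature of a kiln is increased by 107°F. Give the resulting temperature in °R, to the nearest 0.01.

2467.07°R

The 107°F change is an interval, so only the factor 5/9 applies: +107 × 5/9 = +59.4444°C.
Final Celsius temperature: 1038.0000 + 59.4444 = 1097.4444°C.
In Rankine: 1097.4444 × 1.8 + 491.67 = 2467.07°R.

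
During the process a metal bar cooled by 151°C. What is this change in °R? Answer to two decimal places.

An interval of 1°C corresponds to 1.8°R.
151 × 1.8 = 271.80.

271.80°R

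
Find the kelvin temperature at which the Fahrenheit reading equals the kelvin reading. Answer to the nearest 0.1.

574.6 K

Let K be the kelvin reading. The Fahrenheit reading is F = 1.8·K - 459.67.
Set F = K: 1.8·K - 459.67 = K.
(0.8)·K = 459.67  ⇒  K = 574.6.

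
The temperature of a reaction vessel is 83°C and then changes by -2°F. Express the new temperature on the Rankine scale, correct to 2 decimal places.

639.07°R

The 2°F change is an interval, so only the factor 5/9 applies: -2 × 5/9 = -1.1111°C.
Final Celsius temperature: 83.0000 - 1.1111 = 81.8889°C.
In Rankine: 81.8889 × 1.8 + 491.67 = 639.07°R.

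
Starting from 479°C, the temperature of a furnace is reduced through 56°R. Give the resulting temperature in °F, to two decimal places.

The 56°R change is an interval, so only the factor 5/9 applies: -56 × 5/9 = -31.1111°C.
Final Celsius temperature: 479.0000 - 31.1111 = 447.8889°C.
In Fahrenheit: 447.8889 × 1.8 + 32 = 838.20°F.

838.20°F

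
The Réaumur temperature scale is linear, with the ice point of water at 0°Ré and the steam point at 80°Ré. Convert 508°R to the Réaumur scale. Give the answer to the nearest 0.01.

7.26°Ré

First in Celsius: (508 - 491.67) × 5/9 = 9.0722°C.
Linearly onto the Réaumur scale: 0 + (9.0722 / 100) × (80 - 0) = 7.26°Ré.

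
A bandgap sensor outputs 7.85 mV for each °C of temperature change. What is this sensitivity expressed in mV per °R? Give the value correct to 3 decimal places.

4.361 mV per °R

Since only a temperature interval is involved, the additive offset between the scales drops out.
A change of 1°R is a change of 5/9°C, so per °R the value is 7.85 × 5/9 = 4.361.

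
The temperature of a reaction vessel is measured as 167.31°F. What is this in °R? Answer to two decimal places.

In Celsius: (167.31 - 32) × 5/9 = 75.1722°C.
In Rankine: 75.1722 × 1.8 + 491.67 = 626.98°R.

626.98°R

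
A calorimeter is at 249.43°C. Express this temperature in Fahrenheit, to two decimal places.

480.97°F

In Fahrenheit: 249.4300 × 1.8 + 32 = 480.97°F.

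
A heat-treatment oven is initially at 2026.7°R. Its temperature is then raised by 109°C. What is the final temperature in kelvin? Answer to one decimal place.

Initial temperature in Celsius: (2026.7 - 491.67) × 5/9 = 852.7944°C.
Final Celsius temperature: 852.7944 + 109.0000 = 961.7944°C.
In kelvin: 961.7944 + 273.15 = 1234.9 K.

1234.9 K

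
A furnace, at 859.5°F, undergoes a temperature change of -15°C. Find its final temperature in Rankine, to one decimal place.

Initial temperature in Celsius: (859.5 - 32) × 5/9 = 459.7222°C.
Final Celsius temperature: 459.7222 - 15.0000 = 444.7222°C.
In Rankine: 444.7222 × 1.8 + 491.67 = 1292.2°R.

1292.2°R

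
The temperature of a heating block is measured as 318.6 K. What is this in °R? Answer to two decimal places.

573.48°R

In Celsius: 318.6 - 273.15 = 45.4500°C.
In Rankine: 45.4500 × 1.8 + 491.67 = 573.48°R.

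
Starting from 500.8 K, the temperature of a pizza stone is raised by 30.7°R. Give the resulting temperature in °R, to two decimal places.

932.14°R

Initial temperature in Celsius: 500.8 - 273.15 = 227.6500°C.
The 30.7°R change is an interval, so only the factor 5/9 applies: +30.7 × 5/9 = +17.0556°C.
Final Celsius temperature: 227.6500 + 17.0556 = 244.7056°C.
In Rankine: 244.7056 × 1.8 + 491.67 = 932.14°R.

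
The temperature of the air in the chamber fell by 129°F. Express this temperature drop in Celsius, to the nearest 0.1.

An interval of 1°F corresponds to 5/9°C.
129 × 5/9 = 71.7.

71.7°C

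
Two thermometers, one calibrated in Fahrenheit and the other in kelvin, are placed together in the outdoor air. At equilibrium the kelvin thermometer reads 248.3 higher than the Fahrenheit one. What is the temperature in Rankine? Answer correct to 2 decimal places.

Let x be the Fahrenheit reading; then the kelvin reading is 5/9·x + 255.372.
(5/9·x + 255.372) - x = 248.3  ⇒  (-4/9)·x = -7.07222  ⇒  x = 15.9125°F.
In Celsius: (15.9125 - 32) × 5/9 = -8.9375°C.
In Rankine: -8.9375 × 1.8 + 491.67 = 475.58°R.

475.58°R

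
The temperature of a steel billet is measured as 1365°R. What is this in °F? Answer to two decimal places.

905.33°F

In Celsius: (1365 - 491.67) × 5/9 = 485.1833°C.
In Fahrenheit: 485.1833 × 1.8 + 32 = 905.33°F.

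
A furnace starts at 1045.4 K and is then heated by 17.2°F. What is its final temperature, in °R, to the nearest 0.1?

Initial temperature in Celsius: 1045.4 - 273.15 = 772.2500°C.
The 17.2°F change is an interval, so only the factor 5/9 applies: +17.2 × 5/9 = +9.5556°C.
Final Celsius temperature: 772.2500 + 9.5556 = 781.8056°C.
In Rankine: 781.8056 × 1.8 + 491.67 = 1898.9°R.

1898.9°R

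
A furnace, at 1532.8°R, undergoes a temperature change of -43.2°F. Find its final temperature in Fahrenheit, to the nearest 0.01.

Initial temperature in Celsius: (1532.8 - 491.67) × 5/9 = 578.4056°C.
The 43.2°F change is an interval, so only the factor 5/9 applies: -43.2 × 5/9 = -24.0000°C.
Final Celsius temperature: 578.4056 - 24.0000 = 554.4056°C.
In Fahrenheit: 554.4056 × 1.8 + 32 = 1029.93°F.

1029.93°F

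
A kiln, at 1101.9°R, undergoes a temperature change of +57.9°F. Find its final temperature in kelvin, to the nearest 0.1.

644.3 K

Initial temperature in Celsius: (1101.9 - 491.67) × 5/9 = 339.0167°C.
The 57.9°F change is an interval, so only the factor 5/9 applies: +57.9 × 5/9 = +32.1667°C.
Final Celsius temperature: 339.0167 + 32.1667 = 371.1833°C.
In kelvin: 371.1833 + 273.15 = 644.3 K.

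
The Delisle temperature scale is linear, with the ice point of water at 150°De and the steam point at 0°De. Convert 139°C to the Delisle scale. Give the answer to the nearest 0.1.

Linearly onto the Delisle scale: 150 + (139.0000 / 100) × (0 - 150) = -58.5°De.

-58.5°De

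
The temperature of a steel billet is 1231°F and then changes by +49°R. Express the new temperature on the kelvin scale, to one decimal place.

966.5 K

Initial temperature in Celsius: (1231 - 32) × 5/9 = 666.1111°C.
The 49°R change is an interval, so only the factor 5/9 applies: +49 × 5/9 = +27.2222°C.
Final Celsius temperature: 666.1111 + 27.2222 = 693.3333°C.
In kelvin: 693.3333 + 273.15 = 966.5 K.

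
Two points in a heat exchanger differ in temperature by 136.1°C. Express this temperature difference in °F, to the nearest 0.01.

244.98°F

For a temperature interval the offset drops out; only the factor 1.8 applies.
136.1 × 1.8 = 244.98.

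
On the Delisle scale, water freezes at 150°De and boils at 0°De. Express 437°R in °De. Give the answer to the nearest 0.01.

195.56°De

First in Celsius: (437 - 491.67) × 5/9 = -30.3722°C.
Linearly onto the Delisle scale: 150 + (-30.3722 / 100) × (0 - 150) = 195.56°De.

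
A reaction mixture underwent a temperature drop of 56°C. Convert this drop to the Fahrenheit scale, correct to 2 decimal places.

100.80°F

For a temperature interval the offset drops out; only the factor 1.8 applies.
56 × 1.8 = 100.80.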